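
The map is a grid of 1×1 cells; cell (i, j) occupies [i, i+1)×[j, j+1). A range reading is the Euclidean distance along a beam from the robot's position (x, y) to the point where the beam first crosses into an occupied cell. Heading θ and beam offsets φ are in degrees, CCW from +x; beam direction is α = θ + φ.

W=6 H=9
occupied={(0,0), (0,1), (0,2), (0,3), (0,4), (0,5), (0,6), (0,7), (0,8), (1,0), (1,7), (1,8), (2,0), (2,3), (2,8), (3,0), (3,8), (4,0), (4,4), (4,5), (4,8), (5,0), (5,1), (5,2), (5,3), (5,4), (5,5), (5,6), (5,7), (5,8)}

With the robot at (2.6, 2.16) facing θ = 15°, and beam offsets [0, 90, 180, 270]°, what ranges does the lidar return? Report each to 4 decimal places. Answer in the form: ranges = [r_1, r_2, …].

beam 1: φ=0°, α=15°
  d=(0.9659,0.2588)  start (2,2)  tX=0.4141 tY=3.2455  stride 1/|dx|=1.0353 1/|dy|=3.8637
    cross x-line → (3,2), t=0.4141
    cross x-line → (4,2), t=1.4494
    cross x-line → (5,2), t=2.4847 (wall)
  → r_1 = 2.4847
beam 2: φ=90°, α=105°
  d=(-0.2588,0.9659)  start (2,2)  tX=2.3182 tY=0.8696  stride 1/|dx|=3.8637 1/|dy|=1.0353
    cross y-line → (2,3), t=0.8696 (wall)
  → r_2 = 0.8696
beam 3: φ=180°, α=195°
  d=(-0.9659,-0.2588)  start (2,2)  tX=0.6212 tY=0.6182  stride 1/|dx|=1.0353 1/|dy|=3.8637
    cross y-line → (2,1), t=0.6182
    cross x-line → (1,1), t=0.6212
    cross x-line → (0,1), t=1.6564 (wall)
  → r_3 = 1.6564
beam 4: φ=270°, α=285°
  d=(0.2588,-0.9659)  start (2,2)  tX=1.5455 tY=0.1656  stride 1/|dx|=3.8637 1/|dy|=1.0353
    cross y-line → (2,1), t=0.1656
    cross y-line → (2,0), t=1.2009 (wall)
  → r_4 = 1.2009

ranges = [2.4847, 0.8696, 1.6564, 1.2009]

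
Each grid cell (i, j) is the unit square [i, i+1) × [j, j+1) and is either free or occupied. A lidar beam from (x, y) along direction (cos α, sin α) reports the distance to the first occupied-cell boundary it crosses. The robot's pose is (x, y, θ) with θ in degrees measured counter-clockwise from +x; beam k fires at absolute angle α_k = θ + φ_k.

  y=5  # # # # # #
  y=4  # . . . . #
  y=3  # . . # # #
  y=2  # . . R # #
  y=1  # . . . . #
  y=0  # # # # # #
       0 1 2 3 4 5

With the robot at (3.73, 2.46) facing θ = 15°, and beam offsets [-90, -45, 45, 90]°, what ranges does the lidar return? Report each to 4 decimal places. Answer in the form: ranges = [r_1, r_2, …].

beam 1: φ=-90°, α=285°
  dir = (cos 285°, sin 285°) = (0.2588, -0.9659); from cell (3,2)
  next x-line at t=1.0432, next y-line at t=0.4762; Δt_x=3.8637, Δt_y=1.0353
    y: enter (3,1) at t=0.4762
    x: enter (4,1) at t=1.0432
    y: enter (4,0) at t=1.5115 ← occupied
  → r_1 = 1.5115
beam 2: φ=-45°, α=330°
  dir = (cos 330°, sin 330°) = (0.8660, -0.5000); from cell (3,2)
  next x-line at t=0.3118, next y-line at t=0.9200; Δt_x=1.1547, Δt_y=2.0000
    x: enter (4,2) at t=0.3118 ← occupied
  → r_2 = 0.3118
beam 3: φ=45°, α=60°
  dir = (cos 60°, sin 60°) = (0.5000, 0.8660); from cell (3,2)
  next x-line at t=0.5400, next y-line at t=0.6235; Δt_x=2.0000, Δt_y=1.1547
    x: enter (4,2) at t=0.5400 ← occupied
  → r_3 = 0.5400
beam 4: φ=90°, α=105°
  dir = (cos 105°, sin 105°) = (-0.2588, 0.9659); from cell (3,2)
  next x-line at t=2.8205, next y-line at t=0.5590; Δt_x=3.8637, Δt_y=1.0353
    y: enter (3,3) at t=0.5590 ← occupied
  → r_4 = 0.5590

ranges = [1.5115, 0.3118, 0.5400, 0.5590]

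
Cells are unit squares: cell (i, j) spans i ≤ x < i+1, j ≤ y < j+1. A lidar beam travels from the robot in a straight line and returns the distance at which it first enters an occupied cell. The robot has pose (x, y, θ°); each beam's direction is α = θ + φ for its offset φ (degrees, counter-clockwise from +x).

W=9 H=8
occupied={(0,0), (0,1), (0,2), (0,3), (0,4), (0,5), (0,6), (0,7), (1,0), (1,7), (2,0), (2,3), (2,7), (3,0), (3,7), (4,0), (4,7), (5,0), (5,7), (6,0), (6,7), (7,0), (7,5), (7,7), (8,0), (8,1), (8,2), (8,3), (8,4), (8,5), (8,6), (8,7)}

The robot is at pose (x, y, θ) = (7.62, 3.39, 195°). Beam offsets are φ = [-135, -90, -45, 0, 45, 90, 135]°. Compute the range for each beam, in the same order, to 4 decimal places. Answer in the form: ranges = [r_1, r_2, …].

beam 1: φ=-135°, α=60°
  cosα=0.5000 sinα=0.8660 | (7,3) | tMaxX 0.7600 tMaxY 0.7044 | tΔX 2.0000 tΔY 1.1547
    t=0.7044 [y] (7,4)
    t=0.7600 [x] (8,4) — stop
  → r_1 = 0.7600
beam 2: φ=-90°, α=105°
  cosα=-0.2588 sinα=0.9659 | (7,3) | tMaxX 2.3955 tMaxY 0.6315 | tΔX 3.8637 tΔY 1.0353
    t=0.6315 [y] (7,4)
    t=1.6668 [y] (7,5) — stop
  → r_2 = 1.6668
beam 3: φ=-45°, α=150°
  cosα=-0.8660 sinα=0.5000 | (7,3) | tMaxX 0.7159 tMaxY 1.2200 | tΔX 1.1547 tΔY 2.0000
    t=0.7159 [x] (6,3)
    t=1.2200 [y] (6,4)
    t=1.8706 [x] (5,4)
    t=3.0253 [x] (4,4)
    t=3.2200 [y] (4,5)
    t=4.1800 [x] (3,5)
    t=5.2200 [y] (3,6)
    t=5.3347 [x] (2,6)
    t=6.4894 [x] (1,6)
    t=7.2200 [y] (1,7) — stop
  → r_3 = 7.2200
beam 4: φ=0°, α=195°
  cosα=-0.9659 sinα=-0.2588 | (7,3) | tMaxX 0.6419 tMaxY 1.5068 | tΔX 1.0353 tΔY 3.8637
    t=0.6419 [x] (6,3)
    t=1.5068 [y] (6,2)
    t=1.6771 [x] (5,2)
    t=2.7124 [x] (4,2)
    t=3.7477 [x] (3,2)
    t=4.7830 [x] (2,2)
    t=5.3705 [y] (2,1)
    t=5.8183 [x] (1,1)
    t=6.8535 [x] (0,1) — stop
  → r_4 = 6.8535
beam 5: φ=45°, α=240°
  cosα=-0.5000 sinα=-0.8660 | (7,3) | tMaxX 1.2400 tMaxY 0.4503 | tΔX 2.0000 tΔY 1.1547
    t=0.4503 [y] (7,2)
    t=1.2400 [x] (6,2)
    t=1.6050 [y] (6,1)
    t=2.7597 [y] (6,0) — stop
  → r_5 = 2.7597
beam 6: φ=90°, α=285°
  cosα=0.2588 sinα=-0.9659 | (7,3) | tMaxX 1.4682 tMaxY 0.4038 | tΔX 3.8637 tΔY 1.0353
    t=0.4038 [y] (7,2)
    t=1.4390 [y] (7,1)
    t=1.4682 [x] (8,1) — stop
  → r_6 = 1.4682
beam 7: φ=135°, α=330°
  cosα=0.8660 sinα=-0.5000 | (7,3) | tMaxX 0.4388 tMaxY 0.7800 | tΔX 1.1547 tΔY 2.0000
    t=0.4388 [x] (8,3) — stop
  → r_7 = 0.4388

ranges = [0.7600, 1.6668, 7.2200, 6.8535, 2.7597, 1.4682, 0.4388]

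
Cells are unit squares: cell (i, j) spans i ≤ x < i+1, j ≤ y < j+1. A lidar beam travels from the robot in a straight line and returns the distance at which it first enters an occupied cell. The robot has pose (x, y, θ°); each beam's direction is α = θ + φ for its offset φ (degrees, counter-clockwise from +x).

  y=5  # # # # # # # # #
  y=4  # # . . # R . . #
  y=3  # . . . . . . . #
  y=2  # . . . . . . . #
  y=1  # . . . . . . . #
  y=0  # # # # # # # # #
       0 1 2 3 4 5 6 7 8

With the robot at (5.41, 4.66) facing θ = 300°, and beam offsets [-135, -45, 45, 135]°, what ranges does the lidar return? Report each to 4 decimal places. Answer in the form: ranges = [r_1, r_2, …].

beam 1: φ=-135°, α=165°
  d=(-0.9659,0.2588)  start (5,4)  tX=0.4245 tY=1.3137  stride 1/|dx|=1.0353 1/|dy|=3.8637
    cross x-line → (4,4), t=0.4245 (wall)
  → r_1 = 0.4245
beam 2: φ=-45°, α=255°
  d=(-0.2588,-0.9659)  start (5,4)  tX=1.5841 tY=0.6833  stride 1/|dx|=3.8637 1/|dy|=1.0353
    cross y-line → (5,3), t=0.6833
    cross x-line → (4,3), t=1.5841
    cross y-line → (4,2), t=1.7186
    cross y-line → (4,1), t=2.7538
    cross y-line → (4,0), t=3.7891 (wall)
  → r_2 = 3.7891
beam 3: φ=45°, α=345°
  d=(0.9659,-0.2588)  start (5,4)  tX=0.6108 tY=2.5500  stride 1/|dx|=1.0353 1/|dy|=3.8637
    cross x-line → (6,4), t=0.6108
    cross x-line → (7,4), t=1.6461
    cross y-line → (7,3), t=2.5500
    cross x-line → (8,3), t=2.6814 (wall)
  → r_3 = 2.6814
beam 4: φ=135°, α=75°
  d=(0.2588,0.9659)  start (5,4)  tX=2.2796 tY=0.3520  stride 1/|dx|=3.8637 1/|dy|=1.0353
    cross y-line → (5,5), t=0.3520 (wall)
  → r_4 = 0.3520

ranges = [0.4245, 3.7891, 2.6814, 0.3520]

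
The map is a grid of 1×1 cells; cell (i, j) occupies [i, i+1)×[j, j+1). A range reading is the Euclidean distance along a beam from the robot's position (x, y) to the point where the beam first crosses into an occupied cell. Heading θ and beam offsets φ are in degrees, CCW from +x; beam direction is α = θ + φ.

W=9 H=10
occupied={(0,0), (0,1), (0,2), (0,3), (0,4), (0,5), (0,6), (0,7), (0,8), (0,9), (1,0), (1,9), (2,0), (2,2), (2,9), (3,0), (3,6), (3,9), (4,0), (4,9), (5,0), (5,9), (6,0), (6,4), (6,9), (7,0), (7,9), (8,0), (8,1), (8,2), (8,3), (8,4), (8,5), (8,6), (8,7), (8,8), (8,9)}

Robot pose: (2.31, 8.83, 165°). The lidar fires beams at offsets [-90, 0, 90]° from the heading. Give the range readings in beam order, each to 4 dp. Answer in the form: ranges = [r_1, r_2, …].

ranges = [0.1760, 0.6568, 5.0615]

beam 1: φ=-90°, α=75°
  direction (0.2588, 0.9659); cell (2,8); t to first gridline: x 2.6660, y 0.1760 (then +3.8637 / +1.0353)
    (2,9) via y @ 0.1760  # hit
  → r_1 = 0.1760
beam 2: φ=0°, α=165°
  direction (-0.9659, 0.2588); cell (2,8); t to first gridline: x 0.3209, y 0.6568 (then +1.0353 / +3.8637)
    (1,8) via x @ 0.3209
    (1,9) via y @ 0.6568  # hit
  → r_2 = 0.6568
beam 3: φ=90°, α=255°
  direction (-0.2588, -0.9659); cell (2,8); t to first gridline: x 1.1977, y 0.8593 (then +3.8637 / +1.0353)
    (2,7) via y @ 0.8593
    (1,7) via x @ 1.1977
    (1,6) via y @ 1.8946
    (1,5) via y @ 2.9298
    (1,4) via y @ 3.9651
    (1,3) via y @ 5.0004
    (0,3) via x @ 5.0615  # hit
  → r_3 = 5.0615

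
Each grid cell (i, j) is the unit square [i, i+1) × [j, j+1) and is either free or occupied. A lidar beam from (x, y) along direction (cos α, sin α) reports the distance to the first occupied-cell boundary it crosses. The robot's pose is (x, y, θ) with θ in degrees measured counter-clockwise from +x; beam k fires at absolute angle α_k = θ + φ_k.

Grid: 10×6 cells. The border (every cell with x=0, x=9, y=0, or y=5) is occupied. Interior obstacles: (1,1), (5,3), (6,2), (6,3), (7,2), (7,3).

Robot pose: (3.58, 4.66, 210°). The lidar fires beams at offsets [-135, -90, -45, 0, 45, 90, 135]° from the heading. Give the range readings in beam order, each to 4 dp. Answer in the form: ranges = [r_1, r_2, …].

beam 1: φ=-135°, α=75°
  cosα=0.2588 sinα=0.9659 | (3,4) | tMaxX 1.6228 tMaxY 0.3520 | tΔX 3.8637 tΔY 1.0353
    t=0.3520 [y] (3,5) — stop
  → r_1 = 0.3520
beam 2: φ=-90°, α=120°
  cosα=-0.5000 sinα=0.8660 | (3,4) | tMaxX 1.1600 tMaxY 0.3926 | tΔX 2.0000 tΔY 1.1547
    t=0.3926 [y] (3,5) — stop
  → r_2 = 0.3926
beam 3: φ=-45°, α=165°
  cosα=-0.9659 sinα=0.2588 | (3,4) | tMaxX 0.6005 tMaxY 1.3137 | tΔX 1.0353 tΔY 3.8637
    t=0.6005 [x] (2,4)
    t=1.3137 [y] (2,5) — stop
  → r_3 = 1.3137
beam 4: φ=0°, α=210°
  cosα=-0.8660 sinα=-0.5000 | (3,4) | tMaxX 0.6697 tMaxY 1.3200 | tΔX 1.1547 tΔY 2.0000
    t=0.6697 [x] (2,4)
    t=1.3200 [y] (2,3)
    t=1.8244 [x] (1,3)
    t=2.9791 [x] (0,3) — stop
  → r_4 = 2.9791
beam 5: φ=45°, α=255°
  cosα=-0.2588 sinα=-0.9659 | (3,4) | tMaxX 2.2409 tMaxY 0.6833 | tΔX 3.8637 tΔY 1.0353
    t=0.6833 [y] (3,3)
    t=1.7186 [y] (3,2)
    t=2.2409 [x] (2,2)
    t=2.7538 [y] (2,1)
    t=3.7891 [y] (2,0) — stop
  → r_5 = 3.7891
beam 6: φ=90°, α=300°
  cosα=0.5000 sinα=-0.8660 | (3,4) | tMaxX 0.8400 tMaxY 0.7621 | tΔX 2.0000 tΔY 1.1547
    t=0.7621 [y] (3,3)
    t=0.8400 [x] (4,3)
    t=1.9168 [y] (4,2)
    t=2.8400 [x] (5,2)
    t=3.0715 [y] (5,1)
    t=4.2262 [y] (5,0) — stop
  → r_6 = 4.2262
beam 7: φ=135°, α=345°
  cosα=0.9659 sinα=-0.2588 | (3,4) | tMaxX 0.4348 tMaxY 2.5500 | tΔX 1.0353 tΔY 3.8637
    t=0.4348 [x] (4,4)
    t=1.4701 [x] (5,4)
    t=2.5054 [x] (6,4)
    t=2.5500 [y] (6,3) — stop
  → r_7 = 2.5500

ranges = [0.3520, 0.3926, 1.3137, 2.9791, 3.7891, 4.2262, 2.5500]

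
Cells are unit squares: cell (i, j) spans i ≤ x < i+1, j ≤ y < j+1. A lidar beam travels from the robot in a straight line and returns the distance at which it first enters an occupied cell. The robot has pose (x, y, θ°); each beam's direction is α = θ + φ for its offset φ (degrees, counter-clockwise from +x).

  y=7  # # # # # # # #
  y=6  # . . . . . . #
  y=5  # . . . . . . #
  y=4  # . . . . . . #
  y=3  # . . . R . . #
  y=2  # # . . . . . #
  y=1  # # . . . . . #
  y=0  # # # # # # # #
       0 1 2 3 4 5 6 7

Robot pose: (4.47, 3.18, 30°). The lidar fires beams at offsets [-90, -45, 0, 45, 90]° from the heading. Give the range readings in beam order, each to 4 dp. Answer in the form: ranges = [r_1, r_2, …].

ranges = [2.5172, 2.6192, 2.9214, 3.9548, 4.4110]

beam 1: φ=-90°, α=300°
  direction (0.5000, -0.8660); cell (4,3); t to first gridline: x 1.0600, y 0.2078 (then +2.0000 / +1.1547)
    (4,2) via y @ 0.2078
    (5,2) via x @ 1.0600
    (5,1) via y @ 1.3625
    (5,0) via y @ 2.5172  # hit
  → r_1 = 2.5172
beam 2: φ=-45°, α=345°
  direction (0.9659, -0.2588); cell (4,3); t to first gridline: x 0.5487, y 0.6955 (then +1.0353 / +3.8637)
    (5,3) via x @ 0.5487
    (5,2) via y @ 0.6955
    (6,2) via x @ 1.5840
    (7,2) via x @ 2.6192  # hit
  → r_2 = 2.6192
beam 3: φ=0°, α=30°
  direction (0.8660, 0.5000); cell (4,3); t to first gridline: x 0.6120, y 1.6400 (then +1.1547 / +2.0000)
    (5,3) via x @ 0.6120
    (5,4) via y @ 1.6400
    (6,4) via x @ 1.7667
    (7,4) via x @ 2.9214  # hit
  → r_3 = 2.9214
beam 4: φ=45°, α=75°
  direction (0.2588, 0.9659); cell (4,3); t to first gridline: x 2.0478, y 0.8489 (then +3.8637 / +1.0353)
    (4,4) via y @ 0.8489
    (4,5) via y @ 1.8842
    (5,5) via x @ 2.0478
    (5,6) via y @ 2.9195
    (5,7) via y @ 3.9548  # hit
  → r_4 = 3.9548
beam 5: φ=90°, α=120°
  direction (-0.5000, 0.8660); cell (4,3); t to first gridline: x 0.9400, y 0.9469 (then +2.0000 / +1.1547)
    (3,3) via x @ 0.9400
    (3,4) via y @ 0.9469
    (3,5) via y @ 2.1016
    (2,5) via x @ 2.9400
    (2,6) via y @ 3.2563
    (2,7) via y @ 4.4110  # hit
  → r_5 = 4.4110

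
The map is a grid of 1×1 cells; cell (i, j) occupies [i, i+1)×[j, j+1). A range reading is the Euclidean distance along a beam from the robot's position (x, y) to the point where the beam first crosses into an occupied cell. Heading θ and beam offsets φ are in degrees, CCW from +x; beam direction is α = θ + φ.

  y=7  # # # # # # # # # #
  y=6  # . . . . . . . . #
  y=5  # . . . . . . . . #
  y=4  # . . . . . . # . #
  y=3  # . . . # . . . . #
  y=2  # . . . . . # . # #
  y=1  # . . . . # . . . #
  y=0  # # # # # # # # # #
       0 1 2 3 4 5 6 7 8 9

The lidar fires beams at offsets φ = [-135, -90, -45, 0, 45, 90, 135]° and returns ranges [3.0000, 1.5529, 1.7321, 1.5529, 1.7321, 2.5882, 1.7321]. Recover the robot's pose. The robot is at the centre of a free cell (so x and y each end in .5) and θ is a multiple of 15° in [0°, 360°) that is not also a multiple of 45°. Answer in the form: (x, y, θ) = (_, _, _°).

Enumerate (i+0.5, j+0.5, θ) over the 43 free cells and 16 admissible headings. For each, cast all 7 beams and compare to the given ranges.
  (2.5, 5.5, 30°): beam 1 = 4.6587 ≠ 3.0000 ✗
  (3.5, 6.5, 150°): beam 1 = 1.9319 ≠ 3.0000 ✗
  (2.5, 2.5, 105°): beam 1 = 2.8868 ≠ 3.0000 ✗
  (2.5, 3.5, 75°): beam 1 = 2.8868 ≠ 3.0000 ✗
  (2.5, 2.5, 240°): beam 1 = 4.6587 ≠ 3.0000 ✗
  …
  (2.5, 2.5, 255°): r_1=3.0000, r_2=1.5529, r_3=1.7321, r_4=1.5529, r_5=1.7321, r_6=2.5882, r_7=1.7321 — all match ✓
Unique over the lattice → pose = (2.5, 2.5, 255°).

(x, y, θ) = (2.5, 2.5, 255°)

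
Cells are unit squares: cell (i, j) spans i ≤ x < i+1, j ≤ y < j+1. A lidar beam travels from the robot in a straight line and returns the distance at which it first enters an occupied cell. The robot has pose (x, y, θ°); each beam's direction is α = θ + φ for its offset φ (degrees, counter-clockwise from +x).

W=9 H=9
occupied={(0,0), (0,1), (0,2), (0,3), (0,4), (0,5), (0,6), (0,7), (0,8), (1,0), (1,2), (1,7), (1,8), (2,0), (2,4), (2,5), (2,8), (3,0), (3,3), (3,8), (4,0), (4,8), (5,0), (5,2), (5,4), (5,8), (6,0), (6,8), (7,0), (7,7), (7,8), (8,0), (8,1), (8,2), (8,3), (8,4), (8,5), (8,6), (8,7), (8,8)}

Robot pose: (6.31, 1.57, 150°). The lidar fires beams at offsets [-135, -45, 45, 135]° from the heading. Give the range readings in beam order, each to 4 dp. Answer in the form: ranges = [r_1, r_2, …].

ranges = [1.7496, 1.1977, 2.2023, 0.5901]

beam 1: φ=-135°, α=15°
  d=(0.9659,0.2588)  start (6,1)  tX=0.7143 tY=1.6614  stride 1/|dx|=1.0353 1/|dy|=3.8637
    cross x-line → (7,1), t=0.7143
    cross y-line → (7,2), t=1.6614
    cross x-line → (8,2), t=1.7496 (wall)
  → r_1 = 1.7496
beam 2: φ=-45°, α=105°
  d=(-0.2588,0.9659)  start (6,1)  tX=1.1977 tY=0.4452  stride 1/|dx|=3.8637 1/|dy|=1.0353
    cross y-line → (6,2), t=0.4452
    cross x-line → (5,2), t=1.1977 (wall)
  → r_2 = 1.1977
beam 3: φ=45°, α=195°
  d=(-0.9659,-0.2588)  start (6,1)  tX=0.3209 tY=2.2023  stride 1/|dx|=1.0353 1/|dy|=3.8637
    cross x-line → (5,1), t=0.3209
    cross x-line → (4,1), t=1.3562
    cross y-line → (4,0), t=2.2023 (wall)
  → r_3 = 2.2023
beam 4: φ=135°, α=285°
  d=(0.2588,-0.9659)  start (6,1)  tX=2.6660 tY=0.5901  stride 1/|dx|=3.8637 1/|dy|=1.0353
    cross y-line → (6,0), t=0.5901 (wall)
  → r_4 = 0.5901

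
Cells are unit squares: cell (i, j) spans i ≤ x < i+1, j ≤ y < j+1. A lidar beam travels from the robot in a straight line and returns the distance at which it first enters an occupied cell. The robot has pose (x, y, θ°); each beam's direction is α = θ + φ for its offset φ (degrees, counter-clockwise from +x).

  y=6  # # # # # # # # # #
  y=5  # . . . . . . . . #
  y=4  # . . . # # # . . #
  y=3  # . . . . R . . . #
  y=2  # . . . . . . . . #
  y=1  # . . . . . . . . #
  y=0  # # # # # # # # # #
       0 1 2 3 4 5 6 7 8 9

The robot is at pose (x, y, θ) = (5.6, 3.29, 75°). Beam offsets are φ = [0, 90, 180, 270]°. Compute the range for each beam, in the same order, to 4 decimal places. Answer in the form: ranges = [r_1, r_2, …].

beam 1: φ=0°, α=75°
  d=(0.2588,0.9659)  start (5,3)  tX=1.5455 tY=0.7350  stride 1/|dx|=3.8637 1/|dy|=1.0353
    cross y-line → (5,4), t=0.7350 (wall)
  → r_1 = 0.7350
beam 2: φ=90°, α=165°
  d=(-0.9659,0.2588)  start (5,3)  tX=0.6212 tY=2.7432  stride 1/|dx|=1.0353 1/|dy|=3.8637
    cross x-line → (4,3), t=0.6212
    cross x-line → (3,3), t=1.6564
    cross x-line → (2,3), t=2.6917
    cross y-line → (2,4), t=2.7432
    cross x-line → (1,4), t=3.7270
    cross x-line → (0,4), t=4.7623 (wall)
  → r_2 = 4.7623
beam 3: φ=180°, α=255°
  d=(-0.2588,-0.9659)  start (5,3)  tX=2.3182 tY=0.3002  stride 1/|dx|=3.8637 1/|dy|=1.0353
    cross y-line → (5,2), t=0.3002
    cross y-line → (5,1), t=1.3355
    cross x-line → (4,1), t=2.3182
    cross y-line → (4,0), t=2.3708 (wall)
  → r_3 = 2.3708
beam 4: φ=270°, α=345°
  d=(0.9659,-0.2588)  start (5,3)  tX=0.4141 tY=1.1205  stride 1/|dx|=1.0353 1/|dy|=3.8637
    cross x-line → (6,3), t=0.4141
    cross y-line → (6,2), t=1.1205
    cross x-line → (7,2), t=1.4494
    cross x-line → (8,2), t=2.4847
    cross x-line → (9,2), t=3.5199 (wall)
  → r_4 = 3.5199

ranges = [0.7350, 4.7623, 2.3708, 3.5199]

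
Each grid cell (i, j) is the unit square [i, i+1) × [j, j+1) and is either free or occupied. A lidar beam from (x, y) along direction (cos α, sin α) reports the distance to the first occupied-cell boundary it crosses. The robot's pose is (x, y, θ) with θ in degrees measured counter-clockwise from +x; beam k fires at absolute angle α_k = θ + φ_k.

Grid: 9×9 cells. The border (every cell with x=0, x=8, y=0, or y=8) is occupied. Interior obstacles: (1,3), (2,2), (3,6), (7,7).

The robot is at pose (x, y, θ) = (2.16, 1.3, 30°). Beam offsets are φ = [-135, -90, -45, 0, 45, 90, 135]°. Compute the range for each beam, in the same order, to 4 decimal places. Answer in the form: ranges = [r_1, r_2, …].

beam 1: φ=-135°, α=255°
  direction (-0.2588, -0.9659); cell (2,1); t to first gridline: x 0.6182, y 0.3106 (then +3.8637 / +1.0353)
    (2,0) via y @ 0.3106  # hit
  → r_1 = 0.3106
beam 2: φ=-90°, α=300°
  direction (0.5000, -0.8660); cell (2,1); t to first gridline: x 1.6800, y 0.3464 (then +2.0000 / +1.1547)
    (2,0) via y @ 0.3464  # hit
  → r_2 = 0.3464
beam 3: φ=-45°, α=345°
  direction (0.9659, -0.2588); cell (2,1); t to first gridline: x 0.8696, y 1.1591 (then +1.0353 / +3.8637)
    (3,1) via x @ 0.8696
    (3,0) via y @ 1.1591  # hit
  → r_3 = 1.1591
beam 4: φ=0°, α=30°
  direction (0.8660, 0.5000); cell (2,1); t to first gridline: x 0.9699, y 1.4000 (then +1.1547 / +2.0000)
    (3,1) via x @ 0.9699
    (3,2) via y @ 1.4000
    (4,2) via x @ 2.1246
    (5,2) via x @ 3.2793
    (5,3) via y @ 3.4000
    (6,3) via x @ 4.4341
    (6,4) via y @ 5.4000
    (7,4) via x @ 5.5888
    (8,4) via x @ 6.7435  # hit
  → r_4 = 6.7435
beam 5: φ=45°, α=75°
  direction (0.2588, 0.9659); cell (2,1); t to first gridline: x 3.2455, y 0.7247 (then +3.8637 / +1.0353)
    (2,2) via y @ 0.7247  # hit
  → r_5 = 0.7247
beam 6: φ=90°, α=120°
  direction (-0.5000, 0.8660); cell (2,1); t to first gridline: x 0.3200, y 0.8083 (then +2.0000 / +1.1547)
    (1,1) via x @ 0.3200
    (1,2) via y @ 0.8083
    (1,3) via y @ 1.9630  # hit
  → r_6 = 1.9630
beam 7: φ=135°, α=165°
  direction (-0.9659, 0.2588); cell (2,1); t to first gridline: x 0.1656, y 2.7046 (then +1.0353 / +3.8637)
    (1,1) via x @ 0.1656
    (0,1) via x @ 1.2009  # hit
  → r_7 = 1.2009

ranges = [0.3106, 0.3464, 1.1591, 6.7435, 0.7247, 1.9630, 1.2009]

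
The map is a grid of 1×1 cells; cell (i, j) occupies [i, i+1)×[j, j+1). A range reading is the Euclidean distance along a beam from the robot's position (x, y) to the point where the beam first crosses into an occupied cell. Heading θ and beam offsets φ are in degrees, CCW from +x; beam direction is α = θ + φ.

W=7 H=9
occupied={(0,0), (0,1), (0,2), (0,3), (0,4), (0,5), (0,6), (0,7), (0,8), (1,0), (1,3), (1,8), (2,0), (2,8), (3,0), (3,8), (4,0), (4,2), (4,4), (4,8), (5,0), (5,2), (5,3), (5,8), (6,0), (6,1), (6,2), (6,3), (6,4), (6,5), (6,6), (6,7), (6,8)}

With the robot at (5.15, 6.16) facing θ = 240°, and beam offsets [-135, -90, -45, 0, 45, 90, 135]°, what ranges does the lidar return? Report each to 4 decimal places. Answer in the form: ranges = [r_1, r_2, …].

beam 1: φ=-135°, α=105°
  dir = (cos 105°, sin 105°) = (-0.2588, 0.9659); from cell (5,6)
  next x-line at t=0.5796, next y-line at t=0.8696; Δt_x=3.8637, Δt_y=1.0353
    x: enter (4,6) at t=0.5796
    y: enter (4,7) at t=0.8696
    y: enter (4,8) at t=1.9049 ← occupied
  → r_1 = 1.9049
beam 2: φ=-90°, α=150°
  dir = (cos 150°, sin 150°) = (-0.8660, 0.5000); from cell (5,6)
  next x-line at t=0.1732, next y-line at t=1.6800; Δt_x=1.1547, Δt_y=2.0000
    x: enter (4,6) at t=0.1732
    x: enter (3,6) at t=1.3279
    y: enter (3,7) at t=1.6800
    x: enter (2,7) at t=2.4826
    x: enter (1,7) at t=3.6373
    y: enter (1,8) at t=3.6800 ← occupied
  → r_2 = 3.6800
beam 3: φ=-45°, α=195°
  dir = (cos 195°, sin 195°) = (-0.9659, -0.2588); from cell (5,6)
  next x-line at t=0.1553, next y-line at t=0.6182; Δt_x=1.0353, Δt_y=3.8637
    x: enter (4,6) at t=0.1553
    y: enter (4,5) at t=0.6182
    x: enter (3,5) at t=1.1906
    x: enter (2,5) at t=2.2258
    x: enter (1,5) at t=3.2611
    x: enter (0,5) at t=4.2964 ← occupied
  → r_3 = 4.2964
beam 4: φ=0°, α=240°
  dir = (cos 240°, sin 240°) = (-0.5000, -0.8660); from cell (5,6)
  next x-line at t=0.3000, next y-line at t=0.1848; Δt_x=2.0000, Δt_y=1.1547
    y: enter (5,5) at t=0.1848
    x: enter (4,5) at t=0.3000
    y: enter (4,4) at t=1.3395 ← occupied
  → r_4 = 1.3395
beam 5: φ=45°, α=285°
  dir = (cos 285°, sin 285°) = (0.2588, -0.9659); from cell (5,6)
  next x-line at t=3.2841, next y-line at t=0.1656; Δt_x=3.8637, Δt_y=1.0353
    y: enter (5,5) at t=0.1656
    y: enter (5,4) at t=1.2009
    y: enter (5,3) at t=2.2362 ← occupied
  → r_5 = 2.2362
beam 6: φ=90°, α=330°
  dir = (cos 330°, sin 330°) = (0.8660, -0.5000); from cell (5,6)
  next x-line at t=0.9815, next y-line at t=0.3200; Δt_x=1.1547, Δt_y=2.0000
    y: enter (5,5) at t=0.3200
    x: enter (6,5) at t=0.9815 ← occupied
  → r_6 = 0.9815
beam 7: φ=135°, α=15°
  dir = (cos 15°, sin 15°) = (0.9659, 0.2588); from cell (5,6)
  next x-line at t=0.8800, next y-line at t=3.2455; Δt_x=1.0353, Δt_y=3.8637
    x: enter (6,6) at t=0.8800 ← occupied
  → r_7 = 0.8800

ranges = [1.9049, 3.6800, 4.2964, 1.3395, 2.2362, 0.9815, 0.8800]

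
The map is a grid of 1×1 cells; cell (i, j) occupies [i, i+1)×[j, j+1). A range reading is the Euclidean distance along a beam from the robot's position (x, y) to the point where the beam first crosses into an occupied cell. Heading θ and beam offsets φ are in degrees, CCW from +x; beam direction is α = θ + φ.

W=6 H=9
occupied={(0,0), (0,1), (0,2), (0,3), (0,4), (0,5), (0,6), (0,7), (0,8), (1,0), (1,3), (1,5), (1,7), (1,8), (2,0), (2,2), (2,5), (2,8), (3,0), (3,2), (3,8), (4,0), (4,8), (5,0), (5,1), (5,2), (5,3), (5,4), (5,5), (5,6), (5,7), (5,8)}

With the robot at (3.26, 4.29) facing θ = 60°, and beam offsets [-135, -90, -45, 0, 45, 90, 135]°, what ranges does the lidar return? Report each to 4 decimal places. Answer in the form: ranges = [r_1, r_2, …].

beam 1: φ=-135°, α=285°
  dir = (cos 285°, sin 285°) = (0.2588, -0.9659); from cell (3,4)
  next x-line at t=2.8591, next y-line at t=0.3002; Δt_x=3.8637, Δt_y=1.0353
    y: enter (3,3) at t=0.3002
    y: enter (3,2) at t=1.3355 ← occupied
  → r_1 = 1.3355
beam 2: φ=-90°, α=330°
  dir = (cos 330°, sin 330°) = (0.8660, -0.5000); from cell (3,4)
  next x-line at t=0.8545, next y-line at t=0.5800; Δt_x=1.1547, Δt_y=2.0000
    y: enter (3,3) at t=0.5800
    x: enter (4,3) at t=0.8545
    x: enter (5,3) at t=2.0092 ← occupied
  → r_2 = 2.0092
beam 3: φ=-45°, α=15°
  dir = (cos 15°, sin 15°) = (0.9659, 0.2588); from cell (3,4)
  next x-line at t=0.7661, next y-line at t=2.7432; Δt_x=1.0353, Δt_y=3.8637
    x: enter (4,4) at t=0.7661
    x: enter (5,4) at t=1.8014 ← occupied
  → r_3 = 1.8014
beam 4: φ=0°, α=60°
  dir = (cos 60°, sin 60°) = (0.5000, 0.8660); from cell (3,4)
  next x-line at t=1.4800, next y-line at t=0.8198; Δt_x=2.0000, Δt_y=1.1547
    y: enter (3,5) at t=0.8198
    x: enter (4,5) at t=1.4800
    y: enter (4,6) at t=1.9745
    y: enter (4,7) at t=3.1292
    x: enter (5,7) at t=3.4800 ← occupied
  → r_4 = 3.4800
beam 5: φ=45°, α=105°
  dir = (cos 105°, sin 105°) = (-0.2588, 0.9659); from cell (3,4)
  next x-line at t=1.0046, next y-line at t=0.7350; Δt_x=3.8637, Δt_y=1.0353
    y: enter (3,5) at t=0.7350
    x: enter (2,5) at t=1.0046 ← occupied
  → r_5 = 1.0046
beam 6: φ=90°, α=150°
  dir = (cos 150°, sin 150°) = (-0.8660, 0.5000); from cell (3,4)
  next x-line at t=0.3002, next y-line at t=1.4200; Δt_x=1.1547, Δt_y=2.0000
    x: enter (2,4) at t=0.3002
    y: enter (2,5) at t=1.4200 ← occupied
  → r_6 = 1.4200
beam 7: φ=135°, α=195°
  dir = (cos 195°, sin 195°) = (-0.9659, -0.2588); from cell (3,4)
  next x-line at t=0.2692, next y-line at t=1.1205; Δt_x=1.0353, Δt_y=3.8637
    x: enter (2,4) at t=0.2692
    y: enter (2,3) at t=1.1205
    x: enter (1,3) at t=1.3044 ← occupied
  → r_7 = 1.3044

ranges = [1.3355, 2.0092, 1.8014, 3.4800, 1.0046, 1.4200, 1.3044]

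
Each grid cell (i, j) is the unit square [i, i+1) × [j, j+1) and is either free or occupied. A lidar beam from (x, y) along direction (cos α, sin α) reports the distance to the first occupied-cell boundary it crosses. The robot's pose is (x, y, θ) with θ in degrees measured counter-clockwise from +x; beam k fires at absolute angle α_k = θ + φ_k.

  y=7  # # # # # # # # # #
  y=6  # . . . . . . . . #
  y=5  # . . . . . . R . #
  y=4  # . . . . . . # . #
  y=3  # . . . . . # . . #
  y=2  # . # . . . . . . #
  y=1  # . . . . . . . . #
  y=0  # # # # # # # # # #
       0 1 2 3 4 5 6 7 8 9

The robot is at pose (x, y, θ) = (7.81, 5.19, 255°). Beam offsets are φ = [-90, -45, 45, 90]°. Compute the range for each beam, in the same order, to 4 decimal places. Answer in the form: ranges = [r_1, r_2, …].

ranges = [6.9933, 0.3800, 0.2194, 1.2320]

beam 1: φ=-90°, α=165°
  dir = (cos 165°, sin 165°) = (-0.9659, 0.2588); from cell (7,5)
  next x-line at t=0.8386, next y-line at t=3.1296; Δt_x=1.0353, Δt_y=3.8637
    x: enter (6,5) at t=0.8386
    x: enter (5,5) at t=1.8738
    x: enter (4,5) at t=2.9091
    y: enter (4,6) at t=3.1296
    x: enter (3,6) at t=3.9444
    x: enter (2,6) at t=4.9797
    x: enter (1,6) at t=6.0150
    y: enter (1,7) at t=6.9933 ← occupied
  → r_1 = 6.9933
beam 2: φ=-45°, α=210°
  dir = (cos 210°, sin 210°) = (-0.8660, -0.5000); from cell (7,5)
  next x-line at t=0.9353, next y-line at t=0.3800; Δt_x=1.1547, Δt_y=2.0000
    y: enter (7,4) at t=0.3800 ← occupied
  → r_2 = 0.3800
beam 3: φ=45°, α=300°
  dir = (cos 300°, sin 300°) = (0.5000, -0.8660); from cell (7,5)
  next x-line at t=0.3800, next y-line at t=0.2194; Δt_x=2.0000, Δt_y=1.1547
    y: enter (7,4) at t=0.2194 ← occupied
  → r_3 = 0.2194
beam 4: φ=90°, α=345°
  dir = (cos 345°, sin 345°) = (0.9659, -0.2588); from cell (7,5)
  next x-line at t=0.1967, next y-line at t=0.7341; Δt_x=1.0353, Δt_y=3.8637
    x: enter (8,5) at t=0.1967
    y: enter (8,4) at t=0.7341
    x: enter (9,4) at t=1.2320 ← occupied
  → r_4 = 1.2320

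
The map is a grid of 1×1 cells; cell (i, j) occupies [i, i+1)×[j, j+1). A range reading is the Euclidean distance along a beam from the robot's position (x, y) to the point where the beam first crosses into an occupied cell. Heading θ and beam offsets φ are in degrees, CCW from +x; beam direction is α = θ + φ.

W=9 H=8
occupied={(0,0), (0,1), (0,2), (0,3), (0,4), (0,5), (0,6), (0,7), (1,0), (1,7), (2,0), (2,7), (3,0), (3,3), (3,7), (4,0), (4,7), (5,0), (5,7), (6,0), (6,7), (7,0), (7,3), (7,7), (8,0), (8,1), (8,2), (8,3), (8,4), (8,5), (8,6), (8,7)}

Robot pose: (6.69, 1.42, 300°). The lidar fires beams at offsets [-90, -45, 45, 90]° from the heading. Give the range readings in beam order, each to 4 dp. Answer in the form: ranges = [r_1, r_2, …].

ranges = [0.8400, 0.4348, 1.3562, 1.5127]

beam 1: φ=-90°, α=210°
  dir = (cos 210°, sin 210°) = (-0.8660, -0.5000); from cell (6,1)
  next x-line at t=0.7967, next y-line at t=0.8400; Δt_x=1.1547, Δt_y=2.0000
    x: enter (5,1) at t=0.7967
    y: enter (5,0) at t=0.8400 ← occupied
  → r_1 = 0.8400
beam 2: φ=-45°, α=255°
  dir = (cos 255°, sin 255°) = (-0.2588, -0.9659); from cell (6,1)
  next x-line at t=2.6660, next y-line at t=0.4348; Δt_x=3.8637, Δt_y=1.0353
    y: enter (6,0) at t=0.4348 ← occupied
  → r_2 = 0.4348
beam 3: φ=45°, α=345°
  dir = (cos 345°, sin 345°) = (0.9659, -0.2588); from cell (6,1)
  next x-line at t=0.3209, next y-line at t=1.6228; Δt_x=1.0353, Δt_y=3.8637
    x: enter (7,1) at t=0.3209
    x: enter (8,1) at t=1.3562 ← occupied
  → r_3 = 1.3562
beam 4: φ=90°, α=30°
  dir = (cos 30°, sin 30°) = (0.8660, 0.5000); from cell (6,1)
  next x-line at t=0.3580, next y-line at t=1.1600; Δt_x=1.1547, Δt_y=2.0000
    x: enter (7,1) at t=0.3580
    y: enter (7,2) at t=1.1600
    x: enter (8,2) at t=1.5127 ← occupied
  → r_4 = 1.5127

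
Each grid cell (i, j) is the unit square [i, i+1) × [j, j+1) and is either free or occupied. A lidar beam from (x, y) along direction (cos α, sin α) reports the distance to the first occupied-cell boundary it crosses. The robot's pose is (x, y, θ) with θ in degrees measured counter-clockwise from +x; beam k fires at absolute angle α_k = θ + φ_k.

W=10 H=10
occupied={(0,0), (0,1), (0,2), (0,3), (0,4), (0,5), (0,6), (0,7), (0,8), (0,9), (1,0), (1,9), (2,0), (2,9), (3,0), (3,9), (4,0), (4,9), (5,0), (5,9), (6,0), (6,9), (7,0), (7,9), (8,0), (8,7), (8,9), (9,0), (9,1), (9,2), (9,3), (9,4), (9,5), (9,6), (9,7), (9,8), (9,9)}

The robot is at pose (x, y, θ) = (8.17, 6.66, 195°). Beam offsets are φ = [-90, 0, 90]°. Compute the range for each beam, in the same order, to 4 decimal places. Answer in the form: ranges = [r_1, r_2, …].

beam 1: φ=-90°, α=105°
  d=(-0.2588,0.9659)  start (8,6)  tX=0.6568 tY=0.3520  stride 1/|dx|=3.8637 1/|dy|=1.0353
    cross y-line → (8,7), t=0.3520 (wall)
  → r_1 = 0.3520
beam 2: φ=0°, α=195°
  d=(-0.9659,-0.2588)  start (8,6)  tX=0.1760 tY=2.5500  stride 1/|dx|=1.0353 1/|dy|=3.8637
    cross x-line → (7,6), t=0.1760
    cross x-line → (6,6), t=1.2113
    cross x-line → (5,6), t=2.2465
    cross y-line → (5,5), t=2.5500
    cross x-line → (4,5), t=3.2818
    cross x-line → (3,5), t=4.3171
    cross x-line → (2,5), t=5.3524
    cross x-line → (1,5), t=6.3877
    cross y-line → (1,4), t=6.4137
    cross x-line → (0,4), t=7.4229 (wall)
  → r_2 = 7.4229
beam 3: φ=90°, α=285°
  d=(0.2588,-0.9659)  start (8,6)  tX=3.2069 tY=0.6833  stride 1/|dx|=3.8637 1/|dy|=1.0353
    cross y-line → (8,5), t=0.6833
    cross y-line → (8,4), t=1.7186
    cross y-line → (8,3), t=2.7538
    cross x-line → (9,3), t=3.2069 (wall)
  → r_3 = 3.2069

ranges = [0.3520, 7.4229, 3.2069]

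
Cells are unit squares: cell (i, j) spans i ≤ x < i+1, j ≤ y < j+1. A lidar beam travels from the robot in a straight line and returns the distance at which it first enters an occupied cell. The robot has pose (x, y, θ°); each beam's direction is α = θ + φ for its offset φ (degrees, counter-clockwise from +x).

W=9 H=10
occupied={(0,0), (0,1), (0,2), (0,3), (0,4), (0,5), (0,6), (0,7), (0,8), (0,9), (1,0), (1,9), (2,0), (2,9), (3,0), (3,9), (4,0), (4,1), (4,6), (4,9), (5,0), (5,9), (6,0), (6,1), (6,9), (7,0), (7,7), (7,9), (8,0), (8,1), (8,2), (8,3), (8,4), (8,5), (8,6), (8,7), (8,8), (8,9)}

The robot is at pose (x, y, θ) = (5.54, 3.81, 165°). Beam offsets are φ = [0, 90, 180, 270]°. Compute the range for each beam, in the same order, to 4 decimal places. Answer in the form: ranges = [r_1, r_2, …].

ranges = [4.7002, 2.0864, 2.5468, 5.3731]

beam 1: φ=0°, α=165°
  direction (-0.9659, 0.2588); cell (5,3); t to first gridline: x 0.5590, y 0.7341 (then +1.0353 / +3.8637)
    (4,3) via x @ 0.5590
    (4,4) via y @ 0.7341
    (3,4) via x @ 1.5943
    (2,4) via x @ 2.6296
    (1,4) via x @ 3.6649
    (1,5) via y @ 4.5978
    (0,5) via x @ 4.7002  # hit
  → r_1 = 4.7002
beam 2: φ=90°, α=255°
  direction (-0.2588, -0.9659); cell (5,3); t to first gridline: x 2.0864, y 0.8386 (then +3.8637 / +1.0353)
    (5,2) via y @ 0.8386
    (5,1) via y @ 1.8738
    (4,1) via x @ 2.0864  # hit
  → r_2 = 2.0864
beam 3: φ=180°, α=345°
  direction (0.9659, -0.2588); cell (5,3); t to first gridline: x 0.4762, y 3.1296 (then +1.0353 / +3.8637)
    (6,3) via x @ 0.4762
    (7,3) via x @ 1.5115
    (8,3) via x @ 2.5468  # hit
  → r_3 = 2.5468
beam 4: φ=270°, α=75°
  direction (0.2588, 0.9659); cell (5,3); t to first gridline: x 1.7773, y 0.1967 (then +3.8637 / +1.0353)
    (5,4) via y @ 0.1967
    (5,5) via y @ 1.2320
    (6,5) via x @ 1.7773
    (6,6) via y @ 2.2673
    (6,7) via y @ 3.3025
    (6,8) via y @ 4.3378
    (6,9) via y @ 5.3731  # hit
  → r_4 = 5.3731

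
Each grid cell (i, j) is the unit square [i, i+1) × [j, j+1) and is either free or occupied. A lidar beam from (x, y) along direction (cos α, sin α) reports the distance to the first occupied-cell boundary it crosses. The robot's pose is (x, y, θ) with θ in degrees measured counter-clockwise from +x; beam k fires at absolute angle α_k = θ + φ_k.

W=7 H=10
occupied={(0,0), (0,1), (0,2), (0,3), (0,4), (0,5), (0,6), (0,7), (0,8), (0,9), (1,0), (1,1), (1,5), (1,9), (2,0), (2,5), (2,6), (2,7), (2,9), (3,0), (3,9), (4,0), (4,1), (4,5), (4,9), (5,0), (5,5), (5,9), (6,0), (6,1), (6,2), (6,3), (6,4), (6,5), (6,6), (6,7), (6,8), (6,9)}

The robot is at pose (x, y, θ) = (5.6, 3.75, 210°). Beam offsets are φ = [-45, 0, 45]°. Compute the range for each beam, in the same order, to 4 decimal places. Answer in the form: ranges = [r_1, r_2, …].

ranges = [4.7623, 4.1569, 2.3182]

beam 1: φ=-45°, α=165°
  cosα=-0.9659 sinα=0.2588 | (5,3) | tMaxX 0.6212 tMaxY 0.9659 | tΔX 1.0353 tΔY 3.8637
    t=0.6212 [x] (4,3)
    t=0.9659 [y] (4,4)
    t=1.6564 [x] (3,4)
    t=2.6917 [x] (2,4)
    t=3.7270 [x] (1,4)
    t=4.7623 [x] (0,4) — stop
  → r_1 = 4.7623
beam 2: φ=0°, α=210°
  cosα=-0.8660 sinα=-0.5000 | (5,3) | tMaxX 0.6928 tMaxY 1.5000 | tΔX 1.1547 tΔY 2.0000
    t=0.6928 [x] (4,3)
    t=1.5000 [y] (4,2)
    t=1.8475 [x] (3,2)
    t=3.0022 [x] (2,2)
    t=3.5000 [y] (2,1)
    t=4.1569 [x] (1,1) — stop
  → r_2 = 4.1569
beam 3: φ=45°, α=255°
  cosα=-0.2588 sinα=-0.9659 | (5,3) | tMaxX 2.3182 tMaxY 0.7765 | tΔX 3.8637 tΔY 1.0353
    t=0.7765 [y] (5,2)
    t=1.8117 [y] (5,1)
    t=2.3182 [x] (4,1) — stop
  → r_3 = 2.3182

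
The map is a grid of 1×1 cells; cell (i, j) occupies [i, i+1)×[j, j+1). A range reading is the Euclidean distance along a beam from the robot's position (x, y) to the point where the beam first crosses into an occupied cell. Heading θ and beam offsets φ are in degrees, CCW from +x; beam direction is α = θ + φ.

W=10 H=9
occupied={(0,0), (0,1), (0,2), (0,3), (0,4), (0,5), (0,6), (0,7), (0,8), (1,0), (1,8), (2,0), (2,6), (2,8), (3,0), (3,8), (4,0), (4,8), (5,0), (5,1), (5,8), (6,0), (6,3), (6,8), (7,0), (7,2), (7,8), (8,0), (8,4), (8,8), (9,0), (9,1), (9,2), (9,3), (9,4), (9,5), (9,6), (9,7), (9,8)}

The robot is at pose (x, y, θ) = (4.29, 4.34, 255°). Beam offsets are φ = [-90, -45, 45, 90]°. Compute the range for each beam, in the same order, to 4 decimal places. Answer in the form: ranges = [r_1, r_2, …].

beam 1: φ=-90°, α=165°
  direction (-0.9659, 0.2588); cell (4,4); t to first gridline: x 0.3002, y 2.5500 (then +1.0353 / +3.8637)
    (3,4) via x @ 0.3002
    (2,4) via x @ 1.3355
    (1,4) via x @ 2.3708
    (1,5) via y @ 2.5500
    (0,5) via x @ 3.4061  # hit
  → r_1 = 3.4061
beam 2: φ=-45°, α=210°
  direction (-0.8660, -0.5000); cell (4,4); t to first gridline: x 0.3349, y 0.6800 (then +1.1547 / +2.0000)
    (3,4) via x @ 0.3349
    (3,3) via y @ 0.6800
    (2,3) via x @ 1.4896
    (1,3) via x @ 2.6443
    (1,2) via y @ 2.6800
    (0,2) via x @ 3.7990  # hit
  → r_2 = 3.7990
beam 3: φ=45°, α=300°
  direction (0.5000, -0.8660); cell (4,4); t to first gridline: x 1.4200, y 0.3926 (then +2.0000 / +1.1547)
    (4,3) via y @ 0.3926
    (5,3) via x @ 1.4200
    (5,2) via y @ 1.5473
    (5,1) via y @ 2.7020  # hit
  → r_3 = 2.7020
beam 4: φ=90°, α=345°
  direction (0.9659, -0.2588); cell (4,4); t to first gridline: x 0.7350, y 1.3137 (then +1.0353 / +3.8637)
    (5,4) via x @ 0.7350
    (5,3) via y @ 1.3137
    (6,3) via x @ 1.7703  # hit
  → r_4 = 1.7703

ranges = [3.4061, 3.7990, 2.7020, 1.7703]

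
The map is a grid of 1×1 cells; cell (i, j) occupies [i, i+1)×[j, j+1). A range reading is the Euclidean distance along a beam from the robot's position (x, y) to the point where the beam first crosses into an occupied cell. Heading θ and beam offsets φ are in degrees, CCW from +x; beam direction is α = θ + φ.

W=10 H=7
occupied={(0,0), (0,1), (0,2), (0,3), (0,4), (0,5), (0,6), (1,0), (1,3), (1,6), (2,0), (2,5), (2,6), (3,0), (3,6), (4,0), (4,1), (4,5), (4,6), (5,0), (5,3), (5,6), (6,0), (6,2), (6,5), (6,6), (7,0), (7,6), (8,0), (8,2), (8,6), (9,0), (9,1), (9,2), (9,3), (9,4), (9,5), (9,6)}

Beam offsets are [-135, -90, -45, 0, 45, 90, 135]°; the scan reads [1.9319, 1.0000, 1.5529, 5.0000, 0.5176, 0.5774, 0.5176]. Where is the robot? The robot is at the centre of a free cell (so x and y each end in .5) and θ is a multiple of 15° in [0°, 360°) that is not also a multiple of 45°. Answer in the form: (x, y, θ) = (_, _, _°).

The pose lattice has 32·16 = 512 candidates. Test each by forward raycasting.
  (3.5, 3.5, 150°): beam 1 = 1.5529 ≠ 1.9319 ✗
  (8.5, 3.5, 255°): beam 1 = 2.8868 ≠ 1.9319 ✗
  (3.5, 1.5, 165°): beam 1 = 0.5774 ≠ 1.9319 ✗
  …
  (5.5, 1.5, 120°): r_1=1.9319, r_2=1.0000, r_3=1.5529, r_4=5.0000, r_5=0.5176, r_6=0.5774, r_7=0.5176 — all match ✓
Only this pose fits every beam.

(x, y, θ) = (5.5, 1.5, 120°)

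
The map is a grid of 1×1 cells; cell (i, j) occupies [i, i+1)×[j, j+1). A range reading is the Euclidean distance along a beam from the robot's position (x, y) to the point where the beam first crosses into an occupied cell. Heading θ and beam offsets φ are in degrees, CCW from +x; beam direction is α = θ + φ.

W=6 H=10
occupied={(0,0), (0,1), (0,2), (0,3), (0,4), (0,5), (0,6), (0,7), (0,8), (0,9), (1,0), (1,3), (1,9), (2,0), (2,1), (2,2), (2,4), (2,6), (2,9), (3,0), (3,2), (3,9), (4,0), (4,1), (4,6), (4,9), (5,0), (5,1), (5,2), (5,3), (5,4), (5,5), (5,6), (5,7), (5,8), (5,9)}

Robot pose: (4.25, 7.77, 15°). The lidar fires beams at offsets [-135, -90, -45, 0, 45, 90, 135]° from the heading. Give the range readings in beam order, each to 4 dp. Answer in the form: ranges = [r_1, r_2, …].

ranges = [3.1985, 0.7972, 0.8660, 0.7765, 1.4203, 1.2734, 2.4600]

beam 1: φ=-135°, α=240°
  cosα=-0.5000 sinα=-0.8660 | (4,7) | tMaxX 0.5000 tMaxY 0.8891 | tΔX 2.0000 tΔY 1.1547
    t=0.5000 [x] (3,7)
    t=0.8891 [y] (3,6)
    t=2.0438 [y] (3,5)
    t=2.5000 [x] (2,5)
    t=3.1985 [y] (2,4) — stop
  → r_1 = 3.1985
beam 2: φ=-90°, α=285°
  cosα=0.2588 sinα=-0.9659 | (4,7) | tMaxX 2.8978 tMaxY 0.7972 | tΔX 3.8637 tΔY 1.0353
    t=0.7972 [y] (4,6) — stop
  → r_2 = 0.7972
beam 3: φ=-45°, α=330°
  cosα=0.8660 sinα=-0.5000 | (4,7) | tMaxX 0.8660 tMaxY 1.5400 | tΔX 1.1547 tΔY 2.0000
    t=0.8660 [x] (5,7) — stop
  → r_3 = 0.8660
beam 4: φ=0°, α=15°
  cosα=0.9659 sinα=0.2588 | (4,7) | tMaxX 0.7765 tMaxY 0.8887 | tΔX 1.0353 tΔY 3.8637
    t=0.7765 [x] (5,7) — stop
  → r_4 = 0.7765
beam 5: φ=45°, α=60°
  cosα=0.5000 sinα=0.8660 | (4,7) | tMaxX 1.5000 tMaxY 0.2656 | tΔX 2.0000 tΔY 1.1547
    t=0.2656 [y] (4,8)
    t=1.4203 [y] (4,9) — stop
  → r_5 = 1.4203
beam 6: φ=90°, α=105°
  cosα=-0.2588 sinα=0.9659 | (4,7) | tMaxX 0.9659 tMaxY 0.2381 | tΔX 3.8637 tΔY 1.0353
    t=0.2381 [y] (4,8)
    t=0.9659 [x] (3,8)
    t=1.2734 [y] (3,9) — stop
  → r_6 = 1.2734
beam 7: φ=135°, α=150°
  cosα=-0.8660 sinα=0.5000 | (4,7) | tMaxX 0.2887 tMaxY 0.4600 | tΔX 1.1547 tΔY 2.0000
    t=0.2887 [x] (3,7)
    t=0.4600 [y] (3,8)
    t=1.4434 [x] (2,8)
    t=2.4600 [y] (2,9) — stop
  → r_7 = 2.4600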